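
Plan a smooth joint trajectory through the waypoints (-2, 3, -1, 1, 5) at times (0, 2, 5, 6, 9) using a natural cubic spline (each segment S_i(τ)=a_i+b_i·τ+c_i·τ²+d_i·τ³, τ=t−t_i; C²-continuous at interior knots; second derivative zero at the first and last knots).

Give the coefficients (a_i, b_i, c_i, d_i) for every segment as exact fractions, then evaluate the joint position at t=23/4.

  seg 0: a=-2 b=1021/279 c=0 d=-647/2232
  seg 1: a=3 b=101/558 c=-647/372 d=4133/10044
  seg 2: a=-1 b=955/1116 c=548/279 d=-305/372
  seg 3: a=1 b=1297/558 c=-553/1116 d=553/10044
S(23/4) = 9541/23808

Δ: Δ0=5/2, Δ1=-4/3, Δ2=2, Δ3=4/3
row 1: diag=10, rhs=-23; c'=3/10, d'=-23/10
row 2: denom=8−3·3/10=71/10; d'=(20−3·-23/10)/(71/10)=269/71
row 3: denom=8−1·10/71=558/71; d'=(-4−1·269/71)/(558/71)=-553/558
back: M3=-553/558
back: M2=269/71−10/71·-553/558=1096/279
back: M1=-23/10−3/10·1096/279=-647/186
M: M0=0, M1=-647/186, M2=1096/279, M3=-553/558, M4=0
seg 0: a=-2, c=M0/2=0, d=(M1−M0)/(6·2)=-647/2232, b=Δ0−h0·(2M0+M1)/6=1021/279
seg 1: a=3, c=M1/2=-647/372, d=(M2−M1)/(6·3)=4133/10044, b=Δ1−h1·(2M1+M2)/6=101/558
seg 2: a=-1, c=M2/2=548/279, d=(M3−M2)/(6·1)=-305/372, b=Δ2−h2·(2M2+M3)/6=955/1116
seg 3: a=1, c=M3/2=-553/1116, d=(M4−M3)/(6·3)=553/10044, b=Δ3−h3·(2M3+M4)/6=1297/558
t_q=23/4 → seg 2, τ=3/4; S=-1+955/1116·τ+548/279·τ²+-305/372·τ³=9541/23808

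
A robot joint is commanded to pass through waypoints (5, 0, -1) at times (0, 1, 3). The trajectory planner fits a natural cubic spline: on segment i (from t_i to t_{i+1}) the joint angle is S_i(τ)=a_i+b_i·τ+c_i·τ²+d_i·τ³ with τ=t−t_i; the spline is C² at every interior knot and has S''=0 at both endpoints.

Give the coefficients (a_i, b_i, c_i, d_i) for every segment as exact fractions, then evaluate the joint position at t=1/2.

  seg 0: a=5 b=-23/4 c=0 d=3/4
  seg 1: a=0 b=-7/2 c=9/4 d=-3/8
S(1/2) = 71/32

Δ: Δ0=-5, Δ1=-1/2
row 1: diag=6, rhs=27; c'=1/3, d'=9/2
back: M1=9/2
M: M0=0, M1=9/2, M2=0
seg 0: a=5, c=M0/2=0, d=(M1−M0)/(6·1)=3/4, b=Δ0−h0·(2M0+M1)/6=-23/4
seg 1: a=0, c=M1/2=9/4, d=(M2−M1)/(6·2)=-3/8, b=Δ1−h1·(2M1+M2)/6=-7/2
t_q=1/2 → seg 0, τ=1/2; S=5+-23/4·τ+0·τ²+3/4·τ³=71/32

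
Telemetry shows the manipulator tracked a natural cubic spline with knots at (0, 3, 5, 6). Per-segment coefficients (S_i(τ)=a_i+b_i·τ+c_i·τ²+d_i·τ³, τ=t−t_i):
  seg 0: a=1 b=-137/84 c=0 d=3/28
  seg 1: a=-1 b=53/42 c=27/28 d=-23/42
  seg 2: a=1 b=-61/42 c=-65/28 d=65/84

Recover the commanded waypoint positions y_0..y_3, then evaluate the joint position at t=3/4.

y_0 = S_0(0) = a_0 = 1
y_1 = S_1(0) = a_1 = -1
y_2 = S_2(0) = a_2 = 1
y_3 = S_2(1) = -2
t_q=3/4 is in segment 0 (τ=3/4); S_0(τ)=-319/1792

y_0=1 y_1=-1 y_2=1 y_3=-2
S(3/4) = -319/1792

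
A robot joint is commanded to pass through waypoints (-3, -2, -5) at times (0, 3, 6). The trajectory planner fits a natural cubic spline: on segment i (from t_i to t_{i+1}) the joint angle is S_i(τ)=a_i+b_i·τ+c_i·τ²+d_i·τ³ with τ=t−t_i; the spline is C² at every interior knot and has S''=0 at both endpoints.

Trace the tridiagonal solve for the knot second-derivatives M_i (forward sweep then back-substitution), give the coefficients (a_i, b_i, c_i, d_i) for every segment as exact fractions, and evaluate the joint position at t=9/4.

Δ: Δ0=1/3, Δ1=-1
row 1: diag=12, rhs=-8; c'=1/4, d'=-2/3
back: M1=-2/3
M: M0=0, M1=-2/3, M2=0
seg 0: a=-3, c=M0/2=0, d=(M1−M0)/(6·3)=-1/27, b=Δ0−h0·(2M0+M1)/6=2/3
seg 1: a=-2, c=M1/2=-1/3, d=(M2−M1)/(6·3)=1/27, b=Δ1−h1·(2M1+M2)/6=-1/3
t_q=9/4 → seg 0, τ=9/4; S=-3+2/3·τ+0·τ²+-1/27·τ³=-123/64

  seg 0: a=-3 b=2/3 c=0 d=-1/27
  seg 1: a=-2 b=-1/3 c=-1/3 d=1/27
S(9/4) = -123/64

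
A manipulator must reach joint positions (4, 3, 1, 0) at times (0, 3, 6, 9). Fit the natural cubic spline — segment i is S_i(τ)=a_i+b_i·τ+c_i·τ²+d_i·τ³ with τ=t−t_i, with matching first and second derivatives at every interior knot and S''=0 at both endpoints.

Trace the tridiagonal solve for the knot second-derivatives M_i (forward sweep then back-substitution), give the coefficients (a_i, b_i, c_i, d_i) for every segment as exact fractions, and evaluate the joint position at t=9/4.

  seg 0: a=4 b=-2/9 c=0 d=-1/81
  seg 1: a=3 b=-5/9 c=-1/9 d=2/81
  seg 2: a=1 b=-5/9 c=1/9 d=-1/81
S(9/4) = 215/64

Δ: Δ0=-1/3, Δ1=-2/3, Δ2=-1/3
row 1: diag=12, rhs=-2; c'=1/4, d'=-1/6
row 2: denom=12−3·1/4=45/4; d'=(2−3·-1/6)/(45/4)=2/9
back: M2=2/9
back: M1=-1/6−1/4·2/9=-2/9
M: M0=0, M1=-2/9, M2=2/9, M3=0
seg 0: a=4, c=M0/2=0, d=(M1−M0)/(6·3)=-1/81, b=Δ0−h0·(2M0+M1)/6=-2/9
seg 1: a=3, c=M1/2=-1/9, d=(M2−M1)/(6·3)=2/81, b=Δ1−h1·(2M1+M2)/6=-5/9
seg 2: a=1, c=M2/2=1/9, d=(M3−M2)/(6·3)=-1/81, b=Δ2−h2·(2M2+M3)/6=-5/9
t_q=9/4 → seg 0, τ=9/4; S=4+-2/9·τ+0·τ²+-1/81·τ³=215/64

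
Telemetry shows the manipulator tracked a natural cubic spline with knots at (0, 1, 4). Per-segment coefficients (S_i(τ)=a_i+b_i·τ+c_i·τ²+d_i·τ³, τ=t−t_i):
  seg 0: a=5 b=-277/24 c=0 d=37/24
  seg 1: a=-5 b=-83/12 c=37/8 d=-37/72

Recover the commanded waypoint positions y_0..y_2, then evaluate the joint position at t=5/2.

y_0=5 y_1=-5 y_2=2
S(5/2) = -429/64

y_0 = S_0(0) = a_0 = 5
y_1 = S_1(0) = a_1 = -5
y_2 = S_1(3) = 2
t_q=5/2 is in segment 1 (τ=3/2); S_1(τ)=-429/64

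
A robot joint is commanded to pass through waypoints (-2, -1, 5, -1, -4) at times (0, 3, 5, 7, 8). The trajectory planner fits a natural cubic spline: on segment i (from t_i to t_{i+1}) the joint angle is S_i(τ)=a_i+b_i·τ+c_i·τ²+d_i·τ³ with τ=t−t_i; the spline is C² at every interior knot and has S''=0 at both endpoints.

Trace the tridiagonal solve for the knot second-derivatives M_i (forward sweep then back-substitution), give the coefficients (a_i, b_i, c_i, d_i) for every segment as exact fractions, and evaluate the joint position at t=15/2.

  seg 0: a=-2 b=-161/156 c=0 d=71/468
  seg 1: a=-1 b=239/78 c=71/52 d=-109/156
  seg 2: a=5 b=11/78 c=-147/52 d=49/78
  seg 3: a=-1 b=-283/78 c=49/52 d=-49/156
S(15/2) = -1089/416

Δ: Δ0=1/3, Δ1=3, Δ2=-3, Δ3=-3
row 1: diag=10, rhs=16; c'=1/5, d'=8/5
row 2: denom=8−2·1/5=38/5; d'=(-36−2·8/5)/(38/5)=-98/19
row 3: denom=6−2·5/19=104/19; d'=(0−2·-98/19)/(104/19)=49/26
back: M3=49/26
back: M2=-98/19−5/19·49/26=-147/26
back: M1=8/5−1/5·-147/26=71/26
M: M0=0, M1=71/26, M2=-147/26, M3=49/26, M4=0
seg 0: a=-2, c=M0/2=0, d=(M1−M0)/(6·3)=71/468, b=Δ0−h0·(2M0+M1)/6=-161/156
seg 1: a=-1, c=M1/2=71/52, d=(M2−M1)/(6·2)=-109/156, b=Δ1−h1·(2M1+M2)/6=239/78
seg 2: a=5, c=M2/2=-147/52, d=(M3−M2)/(6·2)=49/78, b=Δ2−h2·(2M2+M3)/6=11/78
seg 3: a=-1, c=M3/2=49/52, d=(M4−M3)/(6·1)=-49/156, b=Δ3−h3·(2M3+M4)/6=-283/78
t_q=15/2 → seg 3, τ=1/2; S=-1+-283/78·τ+49/52·τ²+-49/156·τ³=-1089/416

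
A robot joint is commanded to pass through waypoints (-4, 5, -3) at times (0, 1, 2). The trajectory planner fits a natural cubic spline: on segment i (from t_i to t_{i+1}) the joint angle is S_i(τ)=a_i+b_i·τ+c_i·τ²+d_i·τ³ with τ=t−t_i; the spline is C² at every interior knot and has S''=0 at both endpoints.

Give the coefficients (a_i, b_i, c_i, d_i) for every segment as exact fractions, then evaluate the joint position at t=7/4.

  seg 0: a=-4 b=53/4 c=0 d=-17/4
  seg 1: a=5 b=1/2 c=-51/4 d=17/4
S(7/4) = -1/256

Δ: Δ0=9, Δ1=-8
row 1: diag=4, rhs=-102; c'=1/4, d'=-51/2
back: M1=-51/2
M: M0=0, M1=-51/2, M2=0
seg 0: a=-4, c=M0/2=0, d=(M1−M0)/(6·1)=-17/4, b=Δ0−h0·(2M0+M1)/6=53/4
seg 1: a=5, c=M1/2=-51/4, d=(M2−M1)/(6·1)=17/4, b=Δ1−h1·(2M1+M2)/6=1/2
t_q=7/4 → seg 1, τ=3/4; S=5+1/2·τ+-51/4·τ²+17/4·τ³=-1/256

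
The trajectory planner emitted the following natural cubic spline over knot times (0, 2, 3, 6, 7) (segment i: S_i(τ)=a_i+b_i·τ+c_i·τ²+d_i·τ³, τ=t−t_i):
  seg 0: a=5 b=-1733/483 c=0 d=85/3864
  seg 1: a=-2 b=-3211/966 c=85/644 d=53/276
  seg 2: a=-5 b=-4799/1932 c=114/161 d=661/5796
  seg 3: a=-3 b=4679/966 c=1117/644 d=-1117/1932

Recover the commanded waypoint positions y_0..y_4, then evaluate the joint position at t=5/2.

y_0=5 y_1=-2 y_2=-5 y_3=-3 y_4=3
S(5/2) = -18573/5152

y_0 = S_0(0) = a_0 = 5
y_1 = S_1(0) = a_1 = -2
y_2 = S_2(0) = a_2 = -5
y_3 = S_3(0) = a_3 = -3
y_4 = S_3(1) = 3
t_q=5/2 is in segment 1 (τ=1/2); S_1(τ)=-18573/5152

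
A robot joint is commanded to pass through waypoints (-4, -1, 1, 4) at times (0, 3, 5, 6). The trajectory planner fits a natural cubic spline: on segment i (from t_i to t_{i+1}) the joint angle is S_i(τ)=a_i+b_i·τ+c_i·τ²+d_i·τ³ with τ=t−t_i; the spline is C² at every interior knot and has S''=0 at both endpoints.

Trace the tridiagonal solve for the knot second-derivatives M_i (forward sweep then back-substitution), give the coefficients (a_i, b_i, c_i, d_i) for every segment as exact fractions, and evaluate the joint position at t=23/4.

Δ: Δ0=1, Δ1=1, Δ2=3
row 1: diag=10, rhs=0; c'=1/5, d'=0
row 2: denom=6−2·1/5=28/5; d'=(12−2·0)/(28/5)=15/7
back: M2=15/7
back: M1=0−1/5·15/7=-3/7
M: M0=0, M1=-3/7, M2=15/7, M3=0
seg 0: a=-4, c=M0/2=0, d=(M1−M0)/(6·3)=-1/42, b=Δ0−h0·(2M0+M1)/6=17/14
seg 1: a=-1, c=M1/2=-3/14, d=(M2−M1)/(6·2)=3/14, b=Δ1−h1·(2M1+M2)/6=4/7
seg 2: a=1, c=M2/2=15/14, d=(M3−M2)/(6·1)=-5/14, b=Δ2−h2·(2M2+M3)/6=16/7
t_q=23/4 → seg 2, τ=3/4; S=1+16/7·τ+15/14·τ²+-5/14·τ³=2837/896

  seg 0: a=-4 b=17/14 c=0 d=-1/42
  seg 1: a=-1 b=4/7 c=-3/14 d=3/14
  seg 2: a=1 b=16/7 c=15/14 d=-5/14
S(23/4) = 2837/896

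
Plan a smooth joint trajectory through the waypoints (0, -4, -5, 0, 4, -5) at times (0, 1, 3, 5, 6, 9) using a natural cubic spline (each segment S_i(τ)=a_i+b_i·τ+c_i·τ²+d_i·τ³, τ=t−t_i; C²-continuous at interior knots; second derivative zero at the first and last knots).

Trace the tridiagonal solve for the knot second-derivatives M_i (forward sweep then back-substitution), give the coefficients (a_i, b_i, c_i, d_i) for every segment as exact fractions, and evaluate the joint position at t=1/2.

Δ: Δ0=-4, Δ1=-1/2, Δ2=5/2, Δ3=4, Δ4=-3
row 1: diag=6, rhs=21; c'=1/3, d'=7/2
row 2: denom=8−2·1/3=22/3; d'=(18−2·7/2)/(22/3)=3/2
row 3: denom=6−2·3/11=60/11; d'=(9−2·3/2)/(60/11)=11/10
row 4: denom=8−1·11/60=469/60; d'=(-42−1·11/10)/(469/60)=-2586/469
back: M4=-2586/469
back: M3=11/10−11/60·-2586/469=990/469
back: M2=3/2−3/11·990/469=867/938
back: M1=7/2−1/3·867/938=1497/469
M: M0=0, M1=1497/469, M2=867/938, M3=990/469, M4=-2586/469, M5=0
seg 0: a=0, c=M0/2=0, d=(M1−M0)/(6·1)=499/938, b=Δ0−h0·(2M0+M1)/6=-4251/938
seg 1: a=-4, c=M1/2=1497/938, d=(M2−M1)/(6·2)=-709/3752, b=Δ1−h1·(2M1+M2)/6=-1377/469
seg 2: a=-5, c=M2/2=867/1876, d=(M3−M2)/(6·2)=53/536, b=Δ2−h2·(2M2+M3)/6=1107/938
seg 3: a=0, c=M3/2=495/469, d=(M4−M3)/(6·1)=-596/469, b=Δ3−h3·(2M3+M4)/6=1977/469
seg 4: a=4, c=M4/2=-1293/469, d=(M5−M4)/(6·3)=431/1407, b=Δ4−h4·(2M4+M5)/6=1179/469
t_q=1/2 → seg 0, τ=1/2; S=0+-4251/938·τ+0·τ²+499/938·τ³=-16505/7504

  seg 0: a=0 b=-4251/938 c=0 d=499/938
  seg 1: a=-4 b=-1377/469 c=1497/938 d=-709/3752
  seg 2: a=-5 b=1107/938 c=867/1876 d=53/536
  seg 3: a=0 b=1977/469 c=495/469 d=-596/469
  seg 4: a=4 b=1179/469 c=-1293/469 d=431/1407
S(1/2) = -16505/7504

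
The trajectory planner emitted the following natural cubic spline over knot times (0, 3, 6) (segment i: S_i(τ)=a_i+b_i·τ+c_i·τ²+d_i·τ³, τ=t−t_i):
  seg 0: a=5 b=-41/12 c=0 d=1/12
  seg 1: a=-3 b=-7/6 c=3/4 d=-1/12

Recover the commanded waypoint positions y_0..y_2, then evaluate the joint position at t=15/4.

y_0 = S_0(0) = a_0 = 5
y_1 = S_1(0) = a_1 = -3
y_2 = S_1(3) = -2
t_q=15/4 is in segment 1 (τ=3/4); S_1(τ)=-893/256

y_0=5 y_1=-3 y_2=-2
S(15/4) = -893/256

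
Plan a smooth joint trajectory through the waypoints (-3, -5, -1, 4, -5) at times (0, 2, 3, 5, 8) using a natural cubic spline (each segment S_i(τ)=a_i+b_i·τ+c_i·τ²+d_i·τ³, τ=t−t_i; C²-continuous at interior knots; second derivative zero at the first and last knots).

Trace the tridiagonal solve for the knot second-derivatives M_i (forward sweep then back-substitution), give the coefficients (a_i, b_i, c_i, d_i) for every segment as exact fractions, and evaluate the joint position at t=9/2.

  seg 0: a=-3 b=-447/163 c=0 d=71/163
  seg 1: a=-5 b=405/163 c=426/163 d=-179/163
  seg 2: a=-1 b=720/163 c=-111/163 d=-181/1304
  seg 3: a=4 b=9/326 c=-987/652 d=329/1956
S(9/2) = 37817/10432

Δ: Δ0=-1, Δ1=4, Δ2=5/2, Δ3=-3
row 1: diag=6, rhs=30; c'=1/6, d'=5
row 2: denom=6−1·1/6=35/6; d'=(-9−1·5)/(35/6)=-12/5
row 3: denom=10−2·12/35=326/35; d'=(-33−2·-12/5)/(326/35)=-987/326
back: M3=-987/326
back: M2=-12/5−12/35·-987/326=-222/163
back: M1=5−1/6·-222/163=852/163
M: M0=0, M1=852/163, M2=-222/163, M3=-987/326, M4=0
seg 0: a=-3, c=M0/2=0, d=(M1−M0)/(6·2)=71/163, b=Δ0−h0·(2M0+M1)/6=-447/163
seg 1: a=-5, c=M1/2=426/163, d=(M2−M1)/(6·1)=-179/163, b=Δ1−h1·(2M1+M2)/6=405/163
seg 2: a=-1, c=M2/2=-111/163, d=(M3−M2)/(6·2)=-181/1304, b=Δ2−h2·(2M2+M3)/6=720/163
seg 3: a=4, c=M3/2=-987/652, d=(M4−M3)/(6·3)=329/1956, b=Δ3−h3·(2M3+M4)/6=9/326
t_q=9/2 → seg 2, τ=3/2; S=-1+720/163·τ+-111/163·τ²+-181/1304·τ³=37817/10432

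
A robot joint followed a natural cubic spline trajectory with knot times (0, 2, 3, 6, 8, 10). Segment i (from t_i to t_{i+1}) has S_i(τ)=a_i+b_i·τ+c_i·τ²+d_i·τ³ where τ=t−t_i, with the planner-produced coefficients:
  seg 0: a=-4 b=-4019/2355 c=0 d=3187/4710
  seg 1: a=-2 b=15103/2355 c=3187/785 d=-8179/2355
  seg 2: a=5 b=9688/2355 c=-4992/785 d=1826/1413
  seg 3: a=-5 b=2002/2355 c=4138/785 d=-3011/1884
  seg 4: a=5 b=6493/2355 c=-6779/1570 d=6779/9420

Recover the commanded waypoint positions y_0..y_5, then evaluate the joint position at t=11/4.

y_0=-4 y_1=-2 y_2=5 y_3=-5 y_4=5 y_5=-1
S(11/4) = 182289/50240

y_0 = S_0(0) = a_0 = -4
y_1 = S_1(0) = a_1 = -2
y_2 = S_2(0) = a_2 = 5
y_3 = S_3(0) = a_3 = -5
y_4 = S_4(0) = a_4 = 5
y_5 = S_4(2) = -1
t_q=11/4 is in segment 1 (τ=3/4); S_1(τ)=182289/50240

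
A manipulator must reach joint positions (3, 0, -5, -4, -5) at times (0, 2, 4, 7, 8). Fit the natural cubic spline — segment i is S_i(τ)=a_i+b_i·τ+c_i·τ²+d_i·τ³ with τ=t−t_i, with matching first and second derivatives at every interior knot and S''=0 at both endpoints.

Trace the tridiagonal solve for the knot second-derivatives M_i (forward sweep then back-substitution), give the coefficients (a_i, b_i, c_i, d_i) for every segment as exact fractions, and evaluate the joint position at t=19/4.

Δ: Δ0=-3/2, Δ1=-5/2, Δ2=1/3, Δ3=-1
row 1: diag=8, rhs=-6; c'=1/4, d'=-3/4
row 2: denom=10−2·1/4=19/2; d'=(17−2·-3/4)/(19/2)=37/19
row 3: denom=8−3·6/19=134/19; d'=(-8−3·37/19)/(134/19)=-263/134
back: M3=-263/134
back: M2=37/19−6/19·-263/134=172/67
back: M1=-3/4−1/4·172/67=-373/268
M: M0=0, M1=-373/268, M2=172/67, M3=-263/134, M4=0
seg 0: a=3, c=M0/2=0, d=(M1−M0)/(6·2)=-373/3216, b=Δ0−h0·(2M0+M1)/6=-833/804
seg 1: a=0, c=M1/2=-373/536, d=(M2−M1)/(6·2)=1061/3216, b=Δ1−h1·(2M1+M2)/6=-488/201
seg 2: a=-5, c=M2/2=86/67, d=(M3−M2)/(6·3)=-607/2412, b=Δ2−h2·(2M2+M3)/6=-1007/804
seg 3: a=-4, c=M3/2=-263/268, d=(M4−M3)/(6·1)=263/804, b=Δ3−h3·(2M3+M4)/6=-139/402
t_q=19/4 → seg 2, τ=3/4; S=-5+-1007/804·τ+86/67·τ²+-607/2412·τ³=-91309/17152

  seg 0: a=3 b=-833/804 c=0 d=-373/3216
  seg 1: a=0 b=-488/201 c=-373/536 d=1061/3216
  seg 2: a=-5 b=-1007/804 c=86/67 d=-607/2412
  seg 3: a=-4 b=-139/402 c=-263/268 d=263/804
S(19/4) = -91309/17152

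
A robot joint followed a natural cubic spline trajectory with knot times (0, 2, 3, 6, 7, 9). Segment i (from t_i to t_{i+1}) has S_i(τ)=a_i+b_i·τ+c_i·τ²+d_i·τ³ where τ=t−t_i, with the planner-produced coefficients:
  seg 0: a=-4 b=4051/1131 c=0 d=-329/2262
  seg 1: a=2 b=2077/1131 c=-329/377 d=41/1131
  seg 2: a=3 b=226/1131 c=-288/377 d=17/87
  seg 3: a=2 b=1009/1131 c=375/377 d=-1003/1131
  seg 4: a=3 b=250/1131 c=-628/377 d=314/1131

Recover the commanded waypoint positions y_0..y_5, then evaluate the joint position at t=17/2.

y_0 = S_0(0) = a_0 = -4
y_1 = S_1(0) = a_1 = 2
y_2 = S_2(0) = a_2 = 3
y_3 = S_3(0) = a_3 = 2
y_4 = S_4(0) = a_4 = 3
y_5 = S_4(2) = -1
t_q=17/2 is in segment 4 (τ=3/2); S_4(τ)=785/1508

y_0=-4 y_1=2 y_2=3 y_3=2 y_4=3 y_5=-1
S(17/2) = 785/1508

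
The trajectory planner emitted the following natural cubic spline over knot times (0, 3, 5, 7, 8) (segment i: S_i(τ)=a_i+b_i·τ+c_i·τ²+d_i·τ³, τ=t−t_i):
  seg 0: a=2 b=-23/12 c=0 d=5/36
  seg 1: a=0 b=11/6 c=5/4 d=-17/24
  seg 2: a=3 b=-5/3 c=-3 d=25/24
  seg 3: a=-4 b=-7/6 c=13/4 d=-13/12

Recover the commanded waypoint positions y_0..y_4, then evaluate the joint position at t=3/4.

y_0 = S_0(0) = a_0 = 2
y_1 = S_1(0) = a_1 = 0
y_2 = S_2(0) = a_2 = 3
y_3 = S_3(0) = a_3 = -4
y_4 = S_3(1) = -3
t_q=3/4 is in segment 0 (τ=3/4); S_0(τ)=159/256

y_0=2 y_1=0 y_2=3 y_3=-4 y_4=-3
S(3/4) = 159/256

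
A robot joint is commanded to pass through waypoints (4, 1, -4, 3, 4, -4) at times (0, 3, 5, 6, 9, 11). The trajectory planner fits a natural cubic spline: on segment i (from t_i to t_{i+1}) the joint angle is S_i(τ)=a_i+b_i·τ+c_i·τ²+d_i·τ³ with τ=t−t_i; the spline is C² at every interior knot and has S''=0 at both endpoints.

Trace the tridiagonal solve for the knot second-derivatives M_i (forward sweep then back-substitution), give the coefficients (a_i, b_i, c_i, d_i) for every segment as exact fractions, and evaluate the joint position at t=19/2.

  seg 0: a=4 b=2365/3876 c=0 d=-6241/34884
  seg 1: a=1 b=-8179/1938 c=-6241/3876 d=9575/7752
  seg 2: a=-4 b=1344/323 c=5621/969 d=-2870/969
  seg 3: a=3 b=392/57 c=-2989/969 d=2626/8721
  seg 4: a=4 b=-3392/969 c=-121/323 d=121/1938
S(19/2) = 11183/5168

Δ: Δ0=-1, Δ1=-5/2, Δ2=7, Δ3=1/3, Δ4=-4
row 1: diag=10, rhs=-9; c'=1/5, d'=-9/10
row 2: denom=6−2·1/5=28/5; d'=(57−2·-9/10)/(28/5)=21/2
row 3: denom=8−1·5/28=219/28; d'=(-40−1·21/2)/(219/28)=-1414/219
row 4: denom=10−3·28/73=646/73; d'=(-26−3·-1414/219)/(646/73)=-242/323
back: M4=-242/323
back: M3=-1414/219−28/73·-242/323=-5978/969
back: M2=21/2−5/28·-5978/969=11242/969
back: M1=-9/10−1/5·11242/969=-6241/1938
M: M0=0, M1=-6241/1938, M2=11242/969, M3=-5978/969, M4=-242/323, M5=0
seg 0: a=4, c=M0/2=0, d=(M1−M0)/(6·3)=-6241/34884, b=Δ0−h0·(2M0+M1)/6=2365/3876
seg 1: a=1, c=M1/2=-6241/3876, d=(M2−M1)/(6·2)=9575/7752, b=Δ1−h1·(2M1+M2)/6=-8179/1938
seg 2: a=-4, c=M2/2=5621/969, d=(M3−M2)/(6·1)=-2870/969, b=Δ2−h2·(2M2+M3)/6=1344/323
seg 3: a=3, c=M3/2=-2989/969, d=(M4−M3)/(6·3)=2626/8721, b=Δ3−h3·(2M3+M4)/6=392/57
seg 4: a=4, c=M4/2=-121/323, d=(M5−M4)/(6·2)=121/1938, b=Δ4−h4·(2M4+M5)/6=-3392/969
t_q=19/2 → seg 4, τ=1/2; S=4+-3392/969·τ+-121/323·τ²+121/1938·τ³=11183/5168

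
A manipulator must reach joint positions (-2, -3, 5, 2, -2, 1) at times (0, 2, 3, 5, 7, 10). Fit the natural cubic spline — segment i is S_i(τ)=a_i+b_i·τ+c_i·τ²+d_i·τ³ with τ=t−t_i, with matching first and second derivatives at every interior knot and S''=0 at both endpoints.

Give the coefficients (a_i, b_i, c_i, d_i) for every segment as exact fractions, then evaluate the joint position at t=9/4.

  seg 0: a=-2 b=-4841/1210 c=0 d=1059/1210
  seg 1: a=-3 b=7867/1210 c=3177/605 d=-4541/1210
  seg 2: a=5 b=316/55 c=-7269/1210 d=5771/4840
  seg 3: a=2 b=-4811/1210 c=555/484 d=-48/605
  seg 4: a=-2 b=-413/1210 c=1623/2420 d=-541/7260
S(9/4) = -85573/77440

Δ: Δ0=-1/2, Δ1=8, Δ2=-3/2, Δ3=-2, Δ4=1
row 1: diag=6, rhs=51; c'=1/6, d'=17/2
row 2: denom=6−1·1/6=35/6; d'=(-57−1·17/2)/(35/6)=-393/35
row 3: denom=8−2·12/35=256/35; d'=(-3−2·-393/35)/(256/35)=681/256
row 4: denom=10−2·35/128=605/64; d'=(18−2·681/256)/(605/64)=1623/1210
back: M4=1623/1210
back: M3=681/256−35/128·1623/1210=555/242
back: M2=-393/35−12/35·555/242=-7269/605
back: M1=17/2−1/6·-7269/605=6354/605
M: M0=0, M1=6354/605, M2=-7269/605, M3=555/242, M4=1623/1210, M5=0
seg 0: a=-2, c=M0/2=0, d=(M1−M0)/(6·2)=1059/1210, b=Δ0−h0·(2M0+M1)/6=-4841/1210
seg 1: a=-3, c=M1/2=3177/605, d=(M2−M1)/(6·1)=-4541/1210, b=Δ1−h1·(2M1+M2)/6=7867/1210
seg 2: a=5, c=M2/2=-7269/1210, d=(M3−M2)/(6·2)=5771/4840, b=Δ2−h2·(2M2+M3)/6=316/55
seg 3: a=2, c=M3/2=555/484, d=(M4−M3)/(6·2)=-48/605, b=Δ3−h3·(2M3+M4)/6=-4811/1210
seg 4: a=-2, c=M4/2=1623/2420, d=(M5−M4)/(6·3)=-541/7260, b=Δ4−h4·(2M4+M5)/6=-413/1210
t_q=9/4 → seg 1, τ=1/4; S=-3+7867/1210·τ+3177/605·τ²+-4541/1210·τ³=-85573/77440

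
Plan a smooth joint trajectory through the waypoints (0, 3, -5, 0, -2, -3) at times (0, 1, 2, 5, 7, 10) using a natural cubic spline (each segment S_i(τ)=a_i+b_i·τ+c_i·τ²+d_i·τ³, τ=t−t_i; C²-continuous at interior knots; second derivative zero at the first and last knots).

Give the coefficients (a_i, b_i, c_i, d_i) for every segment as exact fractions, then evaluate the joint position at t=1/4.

  seg 0: a=0 b=8159/1308 c=0 d=-4235/1308
  seg 1: a=3 b=-2273/654 c=-4235/436 d=6787/1308
  seg 2: a=-5 b=-9595/1308 c=638/109 d=-3731/3924
  seg 3: a=0 b=1381/654 c=-1179/436 d=751/1308
  seg 4: a=-2 b=-1187/654 c=323/436 d=-323/3924
S(1/4) = 42103/27904

Δ: Δ0=3, Δ1=-8, Δ2=5/3, Δ3=-1, Δ4=-1/3
row 1: diag=4, rhs=-66; c'=1/4, d'=-33/2
row 2: denom=8−1·1/4=31/4; d'=(58−1·-33/2)/(31/4)=298/31
row 3: denom=10−3·12/31=274/31; d'=(-16−3·298/31)/(274/31)=-695/137
row 4: denom=10−2·31/137=1308/137; d'=(4−2·-695/137)/(1308/137)=323/218
back: M4=323/218
back: M3=-695/137−31/137·323/218=-1179/218
back: M2=298/31−12/31·-1179/218=1276/109
back: M1=-33/2−1/4·1276/109=-4235/218
M: M0=0, M1=-4235/218, M2=1276/109, M3=-1179/218, M4=323/218, M5=0
seg 0: a=0, c=M0/2=0, d=(M1−M0)/(6·1)=-4235/1308, b=Δ0−h0·(2M0+M1)/6=8159/1308
seg 1: a=3, c=M1/2=-4235/436, d=(M2−M1)/(6·1)=6787/1308, b=Δ1−h1·(2M1+M2)/6=-2273/654
seg 2: a=-5, c=M2/2=638/109, d=(M3−M2)/(6·3)=-3731/3924, b=Δ2−h2·(2M2+M3)/6=-9595/1308
seg 3: a=0, c=M3/2=-1179/436, d=(M4−M3)/(6·2)=751/1308, b=Δ3−h3·(2M3+M4)/6=1381/654
seg 4: a=-2, c=M4/2=323/436, d=(M5−M4)/(6·3)=-323/3924, b=Δ4−h4·(2M4+M5)/6=-1187/654
t_q=1/4 → seg 0, τ=1/4; S=0+8159/1308·τ+0·τ²+-4235/1308·τ³=42103/27904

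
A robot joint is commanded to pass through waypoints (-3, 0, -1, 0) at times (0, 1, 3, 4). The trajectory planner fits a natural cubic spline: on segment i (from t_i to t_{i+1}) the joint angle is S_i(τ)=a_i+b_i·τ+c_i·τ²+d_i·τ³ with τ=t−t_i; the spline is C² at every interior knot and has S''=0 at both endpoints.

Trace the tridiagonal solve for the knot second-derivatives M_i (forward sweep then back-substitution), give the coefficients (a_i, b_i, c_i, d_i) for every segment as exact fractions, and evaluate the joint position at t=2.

  seg 0: a=-3 b=15/4 c=0 d=-3/4
  seg 1: a=0 b=3/2 c=-9/4 d=5/8
  seg 2: a=-1 b=0 c=3/2 d=-1/2
S(2) = -1/8

Δ: Δ0=3, Δ1=-1/2, Δ2=1
row 1: diag=6, rhs=-21; c'=1/3, d'=-7/2
row 2: denom=6−2·1/3=16/3; d'=(9−2·-7/2)/(16/3)=3
back: M2=3
back: M1=-7/2−1/3·3=-9/2
M: M0=0, M1=-9/2, M2=3, M3=0
seg 0: a=-3, c=M0/2=0, d=(M1−M0)/(6·1)=-3/4, b=Δ0−h0·(2M0+M1)/6=15/4
seg 1: a=0, c=M1/2=-9/4, d=(M2−M1)/(6·2)=5/8, b=Δ1−h1·(2M1+M2)/6=3/2
seg 2: a=-1, c=M2/2=3/2, d=(M3−M2)/(6·1)=-1/2, b=Δ2−h2·(2M2+M3)/6=0
t_q=2 → seg 1, τ=1; S=0+3/2·τ+-9/4·τ²+5/8·τ³=-1/8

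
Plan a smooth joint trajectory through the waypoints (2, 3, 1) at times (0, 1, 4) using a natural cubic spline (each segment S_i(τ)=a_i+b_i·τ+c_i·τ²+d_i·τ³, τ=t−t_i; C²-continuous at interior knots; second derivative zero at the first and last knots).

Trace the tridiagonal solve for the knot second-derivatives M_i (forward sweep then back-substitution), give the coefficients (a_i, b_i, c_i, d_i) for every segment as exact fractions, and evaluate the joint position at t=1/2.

  seg 0: a=2 b=29/24 c=0 d=-5/24
  seg 1: a=3 b=7/12 c=-5/8 d=5/72
S(1/2) = 165/64

Δ: Δ0=1, Δ1=-2/3
row 1: diag=8, rhs=-10; c'=3/8, d'=-5/4
back: M1=-5/4
M: M0=0, M1=-5/4, M2=0
seg 0: a=2, c=M0/2=0, d=(M1−M0)/(6·1)=-5/24, b=Δ0−h0·(2M0+M1)/6=29/24
seg 1: a=3, c=M1/2=-5/8, d=(M2−M1)/(6·3)=5/72, b=Δ1−h1·(2M1+M2)/6=7/12
t_q=1/2 → seg 0, τ=1/2; S=2+29/24·τ+0·τ²+-5/24·τ³=165/64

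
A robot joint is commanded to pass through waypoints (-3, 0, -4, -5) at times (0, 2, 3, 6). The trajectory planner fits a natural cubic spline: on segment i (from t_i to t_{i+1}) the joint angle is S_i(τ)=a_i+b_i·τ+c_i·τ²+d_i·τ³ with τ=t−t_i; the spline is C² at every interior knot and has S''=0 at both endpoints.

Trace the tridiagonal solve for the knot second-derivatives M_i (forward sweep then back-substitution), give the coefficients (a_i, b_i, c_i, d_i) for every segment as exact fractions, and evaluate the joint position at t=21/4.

  seg 0: a=-3 b=995/282 c=0 d=-143/282
  seg 1: a=0 b=-721/282 c=-143/47 d=451/282
  seg 2: a=-4 b=-542/141 c=165/94 d=-55/282
S(21/4) = -36001/6016

Δ: Δ0=3/2, Δ1=-4, Δ2=-1/3
row 1: diag=6, rhs=-33; c'=1/6, d'=-11/2
row 2: denom=8−1·1/6=47/6; d'=(22−1·-11/2)/(47/6)=165/47
back: M2=165/47
back: M1=-11/2−1/6·165/47=-286/47
M: M0=0, M1=-286/47, M2=165/47, M3=0
seg 0: a=-3, c=M0/2=0, d=(M1−M0)/(6·2)=-143/282, b=Δ0−h0·(2M0+M1)/6=995/282
seg 1: a=0, c=M1/2=-143/47, d=(M2−M1)/(6·1)=451/282, b=Δ1−h1·(2M1+M2)/6=-721/282
seg 2: a=-4, c=M2/2=165/94, d=(M3−M2)/(6·3)=-55/282, b=Δ2−h2·(2M2+M3)/6=-542/141
t_q=21/4 → seg 2, τ=9/4; S=-4+-542/141·τ+165/94·τ²+-55/282·τ³=-36001/6016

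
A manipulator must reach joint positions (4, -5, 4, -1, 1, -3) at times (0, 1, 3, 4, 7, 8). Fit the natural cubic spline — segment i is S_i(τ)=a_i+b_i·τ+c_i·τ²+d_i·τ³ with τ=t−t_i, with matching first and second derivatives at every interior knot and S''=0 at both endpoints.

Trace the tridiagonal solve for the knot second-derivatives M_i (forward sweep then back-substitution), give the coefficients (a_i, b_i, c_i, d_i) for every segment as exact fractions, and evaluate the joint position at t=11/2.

  seg 0: a=4 b=-15689/1284 c=0 d=4133/1284
  seg 1: a=-5 b=-1645/642 c=4133/428 d=-7865/2568
  seg 2: a=4 b=-221/321 c=-933/107 d=1415/321
  seg 3: a=-1 b=-1574/321 c=482/107 d=-850/963
  seg 4: a=1 b=-548/321 c=-368/107 d=368/321
S(11/2) = -513/428

Δ: Δ0=-9, Δ1=9/2, Δ2=-5, Δ3=2/3, Δ4=-4
row 1: diag=6, rhs=81; c'=1/3, d'=27/2
row 2: denom=6−2·1/3=16/3; d'=(-57−2·27/2)/(16/3)=-63/4
row 3: denom=8−1·3/16=125/16; d'=(34−1·-63/4)/(125/16)=796/125
row 4: denom=8−3·48/125=856/125; d'=(-28−3·796/125)/(856/125)=-736/107
back: M4=-736/107
back: M3=796/125−48/125·-736/107=964/107
back: M2=-63/4−3/16·964/107=-1866/107
back: M1=27/2−1/3·-1866/107=4133/214
M: M0=0, M1=4133/214, M2=-1866/107, M3=964/107, M4=-736/107, M5=0
seg 0: a=4, c=M0/2=0, d=(M1−M0)/(6·1)=4133/1284, b=Δ0−h0·(2M0+M1)/6=-15689/1284
seg 1: a=-5, c=M1/2=4133/428, d=(M2−M1)/(6·2)=-7865/2568, b=Δ1−h1·(2M1+M2)/6=-1645/642
seg 2: a=4, c=M2/2=-933/107, d=(M3−M2)/(6·1)=1415/321, b=Δ2−h2·(2M2+M3)/6=-221/321
seg 3: a=-1, c=M3/2=482/107, d=(M4−M3)/(6·3)=-850/963, b=Δ3−h3·(2M3+M4)/6=-1574/321
seg 4: a=1, c=M4/2=-368/107, d=(M5−M4)/(6·1)=368/321, b=Δ4−h4·(2M4+M5)/6=-548/321
t_q=11/2 → seg 3, τ=3/2; S=-1+-1574/321·τ+482/107·τ²+-850/963·τ³=-513/428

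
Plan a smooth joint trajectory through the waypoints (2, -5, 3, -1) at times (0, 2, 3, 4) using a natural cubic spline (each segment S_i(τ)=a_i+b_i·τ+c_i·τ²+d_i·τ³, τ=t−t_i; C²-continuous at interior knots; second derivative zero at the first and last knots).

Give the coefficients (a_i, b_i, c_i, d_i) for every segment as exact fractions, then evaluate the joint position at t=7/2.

  seg 0: a=2 b=-393/46 c=0 d=29/23
  seg 1: a=-5 b=303/46 c=174/23 d=-283/46
  seg 2: a=3 b=75/23 c=-501/46 d=167/46
S(7/2) = 869/368

Δ: Δ0=-7/2, Δ1=8, Δ2=-4
row 1: diag=6, rhs=69; c'=1/6, d'=23/2
row 2: denom=4−1·1/6=23/6; d'=(-72−1·23/2)/(23/6)=-501/23
back: M2=-501/23
back: M1=23/2−1/6·-501/23=348/23
M: M0=0, M1=348/23, M2=-501/23, M3=0
seg 0: a=2, c=M0/2=0, d=(M1−M0)/(6·2)=29/23, b=Δ0−h0·(2M0+M1)/6=-393/46
seg 1: a=-5, c=M1/2=174/23, d=(M2−M1)/(6·1)=-283/46, b=Δ1−h1·(2M1+M2)/6=303/46
seg 2: a=3, c=M2/2=-501/46, d=(M3−M2)/(6·1)=167/46, b=Δ2−h2·(2M2+M3)/6=75/23
t_q=7/2 → seg 2, τ=1/2; S=3+75/23·τ+-501/46·τ²+167/46·τ³=869/368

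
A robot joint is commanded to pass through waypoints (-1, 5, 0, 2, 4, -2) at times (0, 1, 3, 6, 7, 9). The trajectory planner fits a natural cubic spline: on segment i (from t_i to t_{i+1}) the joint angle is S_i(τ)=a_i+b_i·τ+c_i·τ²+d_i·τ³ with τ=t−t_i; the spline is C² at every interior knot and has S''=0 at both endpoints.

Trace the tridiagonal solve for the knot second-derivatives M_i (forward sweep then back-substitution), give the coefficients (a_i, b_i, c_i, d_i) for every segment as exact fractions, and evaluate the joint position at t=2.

Δ: Δ0=6, Δ1=-5/2, Δ2=2/3, Δ3=2, Δ4=-3
row 1: diag=6, rhs=-51; c'=1/3, d'=-17/2
row 2: denom=10−2·1/3=28/3; d'=(19−2·-17/2)/(28/3)=27/7
row 3: denom=8−3·9/28=197/28; d'=(8−3·27/7)/(197/28)=-100/197
row 4: denom=6−1·28/197=1154/197; d'=(-30−1·-100/197)/(1154/197)=-2905/577
back: M4=-2905/577
back: M3=-100/197−28/197·-2905/577=120/577
back: M2=27/7−9/28·120/577=2187/577
back: M1=-17/2−1/3·2187/577=-11267/1154
M: M0=0, M1=-11267/1154, M2=2187/577, M3=120/577, M4=-2905/577, M5=0
seg 0: a=-1, c=M0/2=0, d=(M1−M0)/(6·1)=-11267/6924, b=Δ0−h0·(2M0+M1)/6=52811/6924
seg 1: a=5, c=M1/2=-11267/2308, d=(M2−M1)/(6·2)=15641/13848, b=Δ1−h1·(2M1+M2)/6=9505/3462
seg 2: a=0, c=M2/2=2187/1154, d=(M3−M2)/(6·3)=-689/3462, b=Δ2−h2·(2M2+M3)/6=-5587/1731
seg 3: a=2, c=M3/2=60/577, d=(M4−M3)/(6·1)=-3025/3462, b=Δ3−h3·(2M3+M4)/6=9589/3462
seg 4: a=4, c=M4/2=-2905/1154, d=(M5−M4)/(6·2)=2905/6924, b=Δ4−h4·(2M4+M5)/6=617/1731
t_q=2 → seg 1, τ=1; S=5+9505/3462·τ+-11267/2308·τ²+15641/13848·τ³=18433/4616

  seg 0: a=-1 b=52811/6924 c=0 d=-11267/6924
  seg 1: a=5 b=9505/3462 c=-11267/2308 d=15641/13848
  seg 2: a=0 b=-5587/1731 c=2187/1154 d=-689/3462
  seg 3: a=2 b=9589/3462 c=60/577 d=-3025/3462
  seg 4: a=4 b=617/1731 c=-2905/1154 d=2905/6924
S(2) = 18433/4616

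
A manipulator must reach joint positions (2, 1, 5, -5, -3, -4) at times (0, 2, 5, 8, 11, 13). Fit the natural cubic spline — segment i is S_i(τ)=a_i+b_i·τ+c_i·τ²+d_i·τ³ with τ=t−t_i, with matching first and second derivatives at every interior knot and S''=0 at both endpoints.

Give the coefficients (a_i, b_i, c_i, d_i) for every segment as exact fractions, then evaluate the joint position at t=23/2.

Δ: Δ0=-1/2, Δ1=4/3, Δ2=-10/3, Δ3=2/3, Δ4=-1/2
row 1: diag=10, rhs=11; c'=3/10, d'=11/10
row 2: denom=12−3·3/10=111/10; d'=(-28−3·11/10)/(111/10)=-313/111
row 3: denom=12−3·10/37=414/37; d'=(24−3·-313/111)/(414/37)=1201/414
row 4: denom=10−3·37/138=423/46; d'=(-7−3·1201/414)/(423/46)=-2167/1269
back: M4=-2167/1269
back: M3=1201/414−37/138·-2167/1269=12787/3807
back: M2=-313/111−10/37·12787/3807=-14191/3807
back: M1=11/10−3/10·-14191/3807=2815/1269
M: M0=0, M1=2815/1269, M2=-14191/3807, M3=12787/3807, M4=-2167/1269, M5=0
seg 0: a=2, c=M0/2=0, d=(M1−M0)/(6·2)=2815/15228, b=Δ0−h0·(2M0+M1)/6=-9437/7614
seg 1: a=1, c=M1/2=2815/2538, d=(M2−M1)/(6·3)=-11318/34263, b=Δ1−h1·(2M1+M2)/6=7453/7614
seg 2: a=5, c=M2/2=-14191/7614, d=(M3−M2)/(6·3)=287/729, b=Δ2−h2·(2M2+M3)/6=-9785/7614
seg 3: a=-5, c=M3/2=12787/7614, d=(M4−M3)/(6·3)=-9644/34263, b=Δ3−h3·(2M3+M4)/6=-13997/7614
seg 4: a=-3, c=M4/2=-2167/2538, d=(M5−M4)/(6·2)=2167/15228, b=Δ4−h4·(2M4+M5)/6=4861/7614
t_q=23/2 → seg 4, τ=1/2; S=-3+4861/7614·τ+-2167/2538·τ²+2167/15228·τ³=-116807/40608

  seg 0: a=2 b=-9437/7614 c=0 d=2815/15228
  seg 1: a=1 b=7453/7614 c=2815/2538 d=-11318/34263
  seg 2: a=5 b=-9785/7614 c=-14191/7614 d=287/729
  seg 3: a=-5 b=-13997/7614 c=12787/7614 d=-9644/34263
  seg 4: a=-3 b=4861/7614 c=-2167/2538 d=2167/15228
S(23/2) = -116807/40608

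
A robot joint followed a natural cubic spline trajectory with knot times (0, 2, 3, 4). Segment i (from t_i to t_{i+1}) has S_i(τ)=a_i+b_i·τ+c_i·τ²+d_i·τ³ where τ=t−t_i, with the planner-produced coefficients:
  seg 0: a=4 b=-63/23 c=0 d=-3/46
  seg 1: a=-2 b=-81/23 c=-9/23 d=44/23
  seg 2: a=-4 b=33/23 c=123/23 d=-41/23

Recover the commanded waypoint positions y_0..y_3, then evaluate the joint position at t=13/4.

y_0=4 y_1=-2 y_2=-4 y_3=1
S(13/4) = -4909/1472

y_0 = S_0(0) = a_0 = 4
y_1 = S_1(0) = a_1 = -2
y_2 = S_2(0) = a_2 = -4
y_3 = S_2(1) = 1
t_q=13/4 is in segment 2 (τ=1/4); S_2(τ)=-4909/1472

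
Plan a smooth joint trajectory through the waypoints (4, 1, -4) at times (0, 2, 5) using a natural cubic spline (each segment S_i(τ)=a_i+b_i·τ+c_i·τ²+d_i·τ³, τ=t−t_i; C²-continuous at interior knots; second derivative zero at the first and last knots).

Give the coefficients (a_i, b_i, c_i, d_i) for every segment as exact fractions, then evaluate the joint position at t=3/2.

Δ: Δ0=-3/2, Δ1=-5/3
row 1: diag=10, rhs=-1; c'=3/10, d'=-1/10
back: M1=-1/10
M: M0=0, M1=-1/10, M2=0
seg 0: a=4, c=M0/2=0, d=(M1−M0)/(6·2)=-1/120, b=Δ0−h0·(2M0+M1)/6=-22/15
seg 1: a=1, c=M1/2=-1/20, d=(M2−M1)/(6·3)=1/180, b=Δ1−h1·(2M1+M2)/6=-47/30
t_q=3/2 → seg 0, τ=3/2; S=4+-22/15·τ+0·τ²+-1/120·τ³=567/320

  seg 0: a=4 b=-22/15 c=0 d=-1/120
  seg 1: a=1 b=-47/30 c=-1/20 d=1/180
S(3/2) = 567/320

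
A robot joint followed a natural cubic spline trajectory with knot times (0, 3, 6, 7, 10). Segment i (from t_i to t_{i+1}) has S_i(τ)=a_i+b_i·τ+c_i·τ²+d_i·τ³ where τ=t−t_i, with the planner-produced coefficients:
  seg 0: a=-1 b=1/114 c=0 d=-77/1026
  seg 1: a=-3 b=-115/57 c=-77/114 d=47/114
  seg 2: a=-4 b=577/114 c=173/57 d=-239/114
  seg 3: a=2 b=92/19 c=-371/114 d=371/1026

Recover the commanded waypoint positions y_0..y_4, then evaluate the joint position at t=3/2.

y_0 = S_0(0) = a_0 = -1
y_1 = S_1(0) = a_1 = -3
y_2 = S_2(0) = a_2 = -4
y_3 = S_3(0) = a_3 = 2
y_4 = S_3(3) = -3
t_q=3/2 is in segment 0 (τ=3/2); S_0(τ)=-377/304

y_0=-1 y_1=-3 y_2=-4 y_3=2 y_4=-3
S(3/2) = -377/304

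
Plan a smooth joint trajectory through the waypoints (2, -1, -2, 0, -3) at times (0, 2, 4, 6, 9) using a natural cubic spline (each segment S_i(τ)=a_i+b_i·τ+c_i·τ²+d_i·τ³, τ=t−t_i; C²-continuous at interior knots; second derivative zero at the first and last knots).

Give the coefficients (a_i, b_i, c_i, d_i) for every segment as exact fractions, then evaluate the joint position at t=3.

  seg 0: a=2 b=-116/71 c=0 d=19/568
  seg 1: a=-1 b=-175/142 c=57/284 d=47/568
  seg 2: a=-2 b=40/71 c=99/142 d=-17/71
  seg 3: a=0 b=34/71 c=-105/142 d=35/426
S(3) = -1107/568

Δ: Δ0=-3/2, Δ1=-1/2, Δ2=1, Δ3=-1
row 1: diag=8, rhs=6; c'=1/4, d'=3/4
row 2: denom=8−2·1/4=15/2; d'=(9−2·3/4)/(15/2)=1
row 3: denom=10−2·4/15=142/15; d'=(-12−2·1)/(142/15)=-105/71
back: M3=-105/71
back: M2=1−4/15·-105/71=99/71
back: M1=3/4−1/4·99/71=57/142
M: M0=0, M1=57/142, M2=99/71, M3=-105/71, M4=0
seg 0: a=2, c=M0/2=0, d=(M1−M0)/(6·2)=19/568, b=Δ0−h0·(2M0+M1)/6=-116/71
seg 1: a=-1, c=M1/2=57/284, d=(M2−M1)/(6·2)=47/568, b=Δ1−h1·(2M1+M2)/6=-175/142
seg 2: a=-2, c=M2/2=99/142, d=(M3−M2)/(6·2)=-17/71, b=Δ2−h2·(2M2+M3)/6=40/71
seg 3: a=0, c=M3/2=-105/142, d=(M4−M3)/(6·3)=35/426, b=Δ3−h3·(2M3+M4)/6=34/71
t_q=3 → seg 1, τ=1; S=-1+-175/142·τ+57/284·τ²+47/568·τ³=-1107/568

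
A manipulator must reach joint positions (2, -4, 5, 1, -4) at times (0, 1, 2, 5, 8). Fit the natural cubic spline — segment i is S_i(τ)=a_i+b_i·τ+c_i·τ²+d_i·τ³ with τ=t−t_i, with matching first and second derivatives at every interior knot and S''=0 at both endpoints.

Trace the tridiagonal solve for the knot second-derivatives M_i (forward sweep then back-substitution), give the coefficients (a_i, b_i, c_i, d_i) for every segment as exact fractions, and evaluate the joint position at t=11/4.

Δ: Δ0=-6, Δ1=9, Δ2=-4/3, Δ3=-5/3
row 1: diag=4, rhs=90; c'=1/4, d'=45/2
row 2: denom=8−1·1/4=31/4; d'=(-62−1·45/2)/(31/4)=-338/31
row 3: denom=12−3·12/31=336/31; d'=(-2−3·-338/31)/(336/31)=17/6
back: M3=17/6
back: M2=-338/31−12/31·17/6=-12
back: M1=45/2−1/4·-12=51/2
M: M0=0, M1=51/2, M2=-12, M3=17/6, M4=0
seg 0: a=2, c=M0/2=0, d=(M1−M0)/(6·1)=17/4, b=Δ0−h0·(2M0+M1)/6=-41/4
seg 1: a=-4, c=M1/2=51/4, d=(M2−M1)/(6·1)=-25/4, b=Δ1−h1·(2M1+M2)/6=5/2
seg 2: a=5, c=M2/2=-6, d=(M3−M2)/(6·3)=89/108, b=Δ2−h2·(2M2+M3)/6=37/4
seg 3: a=1, c=M3/2=17/12, d=(M4−M3)/(6·3)=-17/108, b=Δ3−h3·(2M3+M4)/6=-9/2
t_q=11/4 → seg 2, τ=3/4; S=5+37/4·τ+-6·τ²+89/108·τ³=2281/256

  seg 0: a=2 b=-41/4 c=0 d=17/4
  seg 1: a=-4 b=5/2 c=51/4 d=-25/4
  seg 2: a=5 b=37/4 c=-6 d=89/108
  seg 3: a=1 b=-9/2 c=17/12 d=-17/108
S(11/4) = 2281/256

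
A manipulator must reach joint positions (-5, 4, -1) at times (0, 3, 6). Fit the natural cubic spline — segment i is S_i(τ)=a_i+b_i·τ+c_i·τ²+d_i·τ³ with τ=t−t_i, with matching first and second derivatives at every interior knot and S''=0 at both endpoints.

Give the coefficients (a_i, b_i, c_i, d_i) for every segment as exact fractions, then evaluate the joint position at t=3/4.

  seg 0: a=-5 b=25/6 c=0 d=-7/54
  seg 1: a=4 b=2/3 c=-7/6 d=7/54
S(3/4) = -247/128

Δ: Δ0=3, Δ1=-5/3
row 1: diag=12, rhs=-28; c'=1/4, d'=-7/3
back: M1=-7/3
M: M0=0, M1=-7/3, M2=0
seg 0: a=-5, c=M0/2=0, d=(M1−M0)/(6·3)=-7/54, b=Δ0−h0·(2M0+M1)/6=25/6
seg 1: a=4, c=M1/2=-7/6, d=(M2−M1)/(6·3)=7/54, b=Δ1−h1·(2M1+M2)/6=2/3
t_q=3/4 → seg 0, τ=3/4; S=-5+25/6·τ+0·τ²+-7/54·τ³=-247/128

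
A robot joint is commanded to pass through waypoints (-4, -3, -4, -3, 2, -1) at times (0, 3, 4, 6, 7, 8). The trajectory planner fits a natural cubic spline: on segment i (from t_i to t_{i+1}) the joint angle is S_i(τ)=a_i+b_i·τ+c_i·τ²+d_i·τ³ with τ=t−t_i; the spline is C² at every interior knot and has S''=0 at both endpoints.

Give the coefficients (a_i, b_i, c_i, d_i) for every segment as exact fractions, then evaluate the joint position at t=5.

Δ: Δ0=1/3, Δ1=-1, Δ2=1/2, Δ3=5, Δ4=-3
row 1: diag=8, rhs=-8; c'=1/8, d'=-1
row 2: denom=6−1·1/8=47/8; d'=(9−1·-1)/(47/8)=80/47
row 3: denom=6−2·16/47=250/47; d'=(27−2·80/47)/(250/47)=1109/250
row 4: denom=4−1·47/250=953/250; d'=(-48−1·1109/250)/(953/250)=-13109/953
back: M4=-13109/953
back: M3=1109/250−47/250·-13109/953=6692/953
back: M2=80/47−16/47·6692/953=-656/953
back: M1=-1−1/8·-656/953=-871/953
M: M0=0, M1=-871/953, M2=-656/953, M3=6692/953, M4=-13109/953, M5=0
seg 0: a=-4, c=M0/2=0, d=(M1−M0)/(6·3)=-871/17154, b=Δ0−h0·(2M0+M1)/6=4519/5718
seg 1: a=-3, c=M1/2=-871/1906, d=(M2−M1)/(6·1)=215/5718, b=Δ1−h1·(2M1+M2)/6=-1660/2859
seg 2: a=-4, c=M2/2=-328/953, d=(M3−M2)/(6·2)=1837/2859, b=Δ2−h2·(2M2+M3)/6=-7901/5718
seg 3: a=-3, c=M3/2=3346/953, d=(M4−M3)/(6·1)=-19801/5718, b=Δ3−h3·(2M3+M4)/6=28315/5718
seg 4: a=2, c=M4/2=-13109/1906, d=(M5−M4)/(6·1)=13109/5718, b=Δ4−h4·(2M4+M5)/6=4532/2859
t_q=5 → seg 2, τ=1; S=-4+-7901/5718·τ+-328/953·τ²+1837/2859·τ³=-9689/1906

  seg 0: a=-4 b=4519/5718 c=0 d=-871/17154
  seg 1: a=-3 b=-1660/2859 c=-871/1906 d=215/5718
  seg 2: a=-4 b=-7901/5718 c=-328/953 d=1837/2859
  seg 3: a=-3 b=28315/5718 c=3346/953 d=-19801/5718
  seg 4: a=2 b=4532/2859 c=-13109/1906 d=13109/5718
S(5) = -9689/1906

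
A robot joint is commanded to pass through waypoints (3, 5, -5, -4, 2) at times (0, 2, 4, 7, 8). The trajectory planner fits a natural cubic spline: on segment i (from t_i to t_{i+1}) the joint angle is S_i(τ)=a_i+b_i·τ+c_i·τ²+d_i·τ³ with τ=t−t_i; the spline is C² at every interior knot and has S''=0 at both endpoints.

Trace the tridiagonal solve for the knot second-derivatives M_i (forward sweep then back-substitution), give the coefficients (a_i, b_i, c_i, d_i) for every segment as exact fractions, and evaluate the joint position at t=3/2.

  seg 0: a=3 b=559/201 c=0 d=-179/402
  seg 1: a=5 b=-515/201 c=-179/67 d=146/201
  seg 2: a=-5 b=-911/201 c=113/67 d=-13/603
  seg 3: a=-4 b=1006/201 c=100/67 d=-100/201
S(3/2) = 6077/1072

Δ: Δ0=1, Δ1=-5, Δ2=1/3, Δ3=6
row 1: diag=8, rhs=-36; c'=1/4, d'=-9/2
row 2: denom=10−2·1/4=19/2; d'=(32−2·-9/2)/(19/2)=82/19
row 3: denom=8−3·6/19=134/19; d'=(34−3·82/19)/(134/19)=200/67
back: M3=200/67
back: M2=82/19−6/19·200/67=226/67
back: M1=-9/2−1/4·226/67=-358/67
M: M0=0, M1=-358/67, M2=226/67, M3=200/67, M4=0
seg 0: a=3, c=M0/2=0, d=(M1−M0)/(6·2)=-179/402, b=Δ0−h0·(2M0+M1)/6=559/201
seg 1: a=5, c=M1/2=-179/67, d=(M2−M1)/(6·2)=146/201, b=Δ1−h1·(2M1+M2)/6=-515/201
seg 2: a=-5, c=M2/2=113/67, d=(M3−M2)/(6·3)=-13/603, b=Δ2−h2·(2M2+M3)/6=-911/201
seg 3: a=-4, c=M3/2=100/67, d=(M4−M3)/(6·1)=-100/201, b=Δ3−h3·(2M3+M4)/6=1006/201
t_q=3/2 → seg 0, τ=3/2; S=3+559/201·τ+0·τ²+-179/402·τ³=6077/1072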